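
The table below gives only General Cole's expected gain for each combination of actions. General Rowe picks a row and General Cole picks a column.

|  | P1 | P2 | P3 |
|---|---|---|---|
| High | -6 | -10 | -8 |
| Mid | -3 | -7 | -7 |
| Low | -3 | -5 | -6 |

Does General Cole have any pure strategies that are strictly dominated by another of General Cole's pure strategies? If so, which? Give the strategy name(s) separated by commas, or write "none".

P2, P3

P1 is not dominated — it holds its own against P2 at High (-6>-10); P3 at High (-6>-8).
P2: dominated, since P1 does at least as well everywhere (High: -6>-10, Mid: -3>-7, Low: -3>-5).
P3: dominated, since P1 does at least as well everywhere (High: -6>-8, Mid: -3>-7, Low: -3>-6).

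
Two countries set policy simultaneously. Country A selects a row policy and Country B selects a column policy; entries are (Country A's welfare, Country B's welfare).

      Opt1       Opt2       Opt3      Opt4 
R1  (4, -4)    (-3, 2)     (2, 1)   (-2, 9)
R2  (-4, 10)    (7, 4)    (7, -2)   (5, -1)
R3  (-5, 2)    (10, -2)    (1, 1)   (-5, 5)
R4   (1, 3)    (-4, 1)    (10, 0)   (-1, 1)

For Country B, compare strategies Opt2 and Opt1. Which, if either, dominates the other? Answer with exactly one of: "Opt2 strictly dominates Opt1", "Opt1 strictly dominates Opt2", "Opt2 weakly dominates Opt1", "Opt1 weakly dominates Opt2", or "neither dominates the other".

Opt2's payoffs vs Opt1's, by Country A's action — R1: 2>-4, R2: 4<10, R3: -2<2, R4: 1<3.
Opt2 does better at R1 but worse at R2, R3, R4; neither strategy dominates the other.

neither dominates the other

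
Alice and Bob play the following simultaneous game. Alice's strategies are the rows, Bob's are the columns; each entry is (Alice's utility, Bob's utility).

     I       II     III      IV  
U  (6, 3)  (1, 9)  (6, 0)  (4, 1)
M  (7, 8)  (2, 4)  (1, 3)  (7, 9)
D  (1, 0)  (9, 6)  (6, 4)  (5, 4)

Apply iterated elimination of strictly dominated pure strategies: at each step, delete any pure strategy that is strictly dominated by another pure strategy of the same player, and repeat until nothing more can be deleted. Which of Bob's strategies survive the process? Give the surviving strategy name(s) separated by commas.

Bob's strategy III is strictly dominated by II (U: 9>0, M: 4>3, D: 6>4) and is removed.
Row U is eliminated: M beats it against every remaining column (I: 7>6, II: 2>1, IV: 7>4).
Bob's strategy I is strictly dominated by IV (M: 9>8, D: 4>0) and is removed.
Among the remaining strategies, none is strictly dominated by another pure strategy of the same player, so the elimination stops.
Surviving strategies — Alice: {M, D}; Bob: {II, IV}.

II, IV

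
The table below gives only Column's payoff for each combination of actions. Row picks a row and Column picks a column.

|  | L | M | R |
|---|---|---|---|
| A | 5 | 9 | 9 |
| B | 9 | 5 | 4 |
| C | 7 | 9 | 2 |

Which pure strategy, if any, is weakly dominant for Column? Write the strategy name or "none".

none

L fails to dominate M at A (5<9).
M fails to dominate L at B (5<9).
R fails to dominate L at B (4<9).
No single strategy dominates all the others.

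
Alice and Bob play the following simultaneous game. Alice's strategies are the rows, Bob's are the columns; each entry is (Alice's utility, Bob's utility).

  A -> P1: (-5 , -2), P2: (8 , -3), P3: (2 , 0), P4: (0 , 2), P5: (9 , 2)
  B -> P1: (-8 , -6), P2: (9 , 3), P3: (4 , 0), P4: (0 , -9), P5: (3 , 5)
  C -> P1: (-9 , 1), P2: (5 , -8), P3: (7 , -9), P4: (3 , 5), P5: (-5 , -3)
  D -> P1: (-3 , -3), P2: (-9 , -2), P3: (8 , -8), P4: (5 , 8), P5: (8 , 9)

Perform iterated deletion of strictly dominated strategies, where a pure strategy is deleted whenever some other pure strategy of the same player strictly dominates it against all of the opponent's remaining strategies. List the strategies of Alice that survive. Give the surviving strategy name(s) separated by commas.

A, D

For Bob, P5 strictly dominates P2 on the remaining rows (A: 2>-3, B: 5>3, C: -3>-8, D: 9>-2); eliminate P2.
Row B is eliminated: D beats it against every remaining column (P1: -3>-8, P3: 8>4, P4: 5>0, P5: 8>3).
For Alice, D strictly dominates C on the remaining columns (P1: -3>-9, P3: 8>7, P4: 5>3, P5: 8>-5); eliminate C.
For Bob, P4 strictly dominates P1 on the remaining rows (A: 2>-2, D: 8>-3); eliminate P1.
Bob's strategy P3 is strictly dominated by P4 (A: 2>0, D: 8>-8) and is removed.
Among the remaining strategies, none is strictly dominated by another pure strategy of the same player, so the elimination stops.
Surviving strategies — Alice: {A, D}; Bob: {P4, P5}.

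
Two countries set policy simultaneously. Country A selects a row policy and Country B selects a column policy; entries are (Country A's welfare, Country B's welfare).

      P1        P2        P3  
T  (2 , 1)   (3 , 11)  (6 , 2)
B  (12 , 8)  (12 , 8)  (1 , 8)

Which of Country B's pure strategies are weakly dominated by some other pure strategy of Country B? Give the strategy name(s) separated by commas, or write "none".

P1: dominated, since P2 does at least as well everywhere (T: 11>1, B: 8=8).
P2: no other strategy beats it everywhere (P1 at T (11>1); P3 at T (11>2)).
P3 is weakly dominated by P2 (T: 11>2, B: 8=8).

P1, P3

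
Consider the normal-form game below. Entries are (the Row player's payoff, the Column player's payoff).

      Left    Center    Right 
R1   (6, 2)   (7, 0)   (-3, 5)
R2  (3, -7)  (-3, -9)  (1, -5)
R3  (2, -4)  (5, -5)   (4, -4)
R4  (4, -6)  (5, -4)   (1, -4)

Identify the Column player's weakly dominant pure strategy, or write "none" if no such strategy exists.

Right

Right vs Left: R1: 5>2, R2: -5>-7, R3: -4=-4, R4: -4>-6.
Right vs Center: R1: 5>0, R2: -5>-9, R3: -4>-5, R4: -4=-4.
Right is at least as good as every other strategy against every opponent action, so it is weakly dominant.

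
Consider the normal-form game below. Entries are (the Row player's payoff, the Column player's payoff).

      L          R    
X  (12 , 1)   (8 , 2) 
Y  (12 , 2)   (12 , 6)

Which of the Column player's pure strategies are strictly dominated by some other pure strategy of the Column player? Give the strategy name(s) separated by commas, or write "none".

L

L: dominated, since R does at least as well everywhere (X: 2>1, Y: 6>2).
R: no other strategy beats it everywhere (L at X (2>1)).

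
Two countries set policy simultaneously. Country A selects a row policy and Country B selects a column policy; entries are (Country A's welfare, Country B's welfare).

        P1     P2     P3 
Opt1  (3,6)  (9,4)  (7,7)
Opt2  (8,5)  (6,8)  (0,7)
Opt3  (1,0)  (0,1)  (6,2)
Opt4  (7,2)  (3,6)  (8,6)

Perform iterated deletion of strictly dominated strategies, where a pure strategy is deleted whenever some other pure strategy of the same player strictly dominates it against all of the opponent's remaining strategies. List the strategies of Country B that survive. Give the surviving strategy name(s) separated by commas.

P2, P3

For Country A, Opt1 strictly dominates Opt3 on the remaining columns (P1: 3>1, P2: 9>0, P3: 7>6); eliminate Opt3.
Column P1 is eliminated: P3 beats it against every remaining row (Opt1: 7>6, Opt2: 7>5, Opt4: 6>2).
Country A's strategy Opt2 is strictly dominated by Opt1 (P2: 9>6, P3: 7>0) and is removed.
Among the remaining strategies, none is strictly dominated by another pure strategy of the same player, so the elimination stops.
Surviving strategies — Country A: {Opt1, Opt4}; Country B: {P2, P3}.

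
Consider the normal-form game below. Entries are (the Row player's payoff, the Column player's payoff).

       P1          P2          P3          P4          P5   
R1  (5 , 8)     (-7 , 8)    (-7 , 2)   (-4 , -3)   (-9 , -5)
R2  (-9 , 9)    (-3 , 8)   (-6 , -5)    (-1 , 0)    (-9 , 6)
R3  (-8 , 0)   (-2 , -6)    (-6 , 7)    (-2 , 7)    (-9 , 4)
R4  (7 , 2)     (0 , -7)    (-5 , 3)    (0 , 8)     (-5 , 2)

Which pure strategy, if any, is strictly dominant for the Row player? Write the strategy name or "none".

R4 vs R1: P1: 7>5, P2: 0>-7, P3: -5>-7, P4: 0>-4, P5: -5>-9.
R4 vs R2: P1: 7>-9, P2: 0>-3, P3: -5>-6, P4: 0>-1, P5: -5>-9.
R4 vs R3: P1: 7>-8, P2: 0>-2, P3: -5>-6, P4: 0>-2, P5: -5>-9.
R4 strictly beats every other strategy against every opponent action, so it is strictly dominant.

R4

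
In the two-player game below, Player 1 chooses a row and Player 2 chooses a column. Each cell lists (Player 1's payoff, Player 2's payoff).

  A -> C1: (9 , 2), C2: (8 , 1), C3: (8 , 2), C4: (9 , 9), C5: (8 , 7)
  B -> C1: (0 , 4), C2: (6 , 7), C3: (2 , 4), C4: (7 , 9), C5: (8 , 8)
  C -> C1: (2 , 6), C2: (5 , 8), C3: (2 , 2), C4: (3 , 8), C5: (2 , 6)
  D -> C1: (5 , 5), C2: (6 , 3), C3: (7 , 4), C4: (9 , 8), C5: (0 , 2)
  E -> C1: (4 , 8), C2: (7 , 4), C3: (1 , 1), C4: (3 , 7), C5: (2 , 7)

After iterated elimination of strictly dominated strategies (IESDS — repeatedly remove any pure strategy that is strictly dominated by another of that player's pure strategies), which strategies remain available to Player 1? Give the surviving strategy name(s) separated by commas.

Player 1's strategy C is strictly dominated by A (C1: 9>2, C2: 8>5, C3: 8>2, C4: 9>3, C5: 8>2) and is removed.
For Player 1, A strictly dominates E on the remaining columns (C1: 9>4, C2: 8>7, C3: 8>1, C4: 9>3, C5: 8>2); eliminate E.
Column C1 is eliminated: C4 beats it against every remaining row (A: 9>2, B: 9>4, D: 8>5).
Player 2's strategy C2 is strictly dominated by C4 (A: 9>1, B: 9>7, D: 8>3) and is removed.
Column C3 is eliminated: C4 beats it against every remaining row (A: 9>2, B: 9>4, D: 8>4).
For Player 2, C4 strictly dominates C5 on the remaining rows (A: 9>7, B: 9>8, D: 8>2); eliminate C5.
Player 1's strategy B is strictly dominated by A (C4: 9>7) and is removed.
Among the remaining strategies, none is strictly dominated by another pure strategy of the same player, so the elimination stops.
Surviving strategies — Player 1: {A, D}; Player 2: {C4}.

A, D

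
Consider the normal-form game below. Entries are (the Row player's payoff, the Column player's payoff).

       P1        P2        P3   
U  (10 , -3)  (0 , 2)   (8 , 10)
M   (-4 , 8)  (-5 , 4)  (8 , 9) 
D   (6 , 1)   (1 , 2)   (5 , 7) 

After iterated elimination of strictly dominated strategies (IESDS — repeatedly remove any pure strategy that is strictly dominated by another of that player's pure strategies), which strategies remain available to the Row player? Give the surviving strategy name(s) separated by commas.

The Column player's strategy P1 is strictly dominated by P3 (U: 10>-3, M: 9>8, D: 7>1) and is removed.
Column P2 is eliminated: P3 beats it against every remaining row (U: 10>2, M: 9>4, D: 7>2).
For the Row player, U strictly dominates D on the remaining columns (P3: 8>5); eliminate D.
Among the remaining strategies, none is strictly dominated by another pure strategy of the same player, so the elimination stops.
Surviving strategies — the Row player: {U, M}; the Column player: {P3}.

U, M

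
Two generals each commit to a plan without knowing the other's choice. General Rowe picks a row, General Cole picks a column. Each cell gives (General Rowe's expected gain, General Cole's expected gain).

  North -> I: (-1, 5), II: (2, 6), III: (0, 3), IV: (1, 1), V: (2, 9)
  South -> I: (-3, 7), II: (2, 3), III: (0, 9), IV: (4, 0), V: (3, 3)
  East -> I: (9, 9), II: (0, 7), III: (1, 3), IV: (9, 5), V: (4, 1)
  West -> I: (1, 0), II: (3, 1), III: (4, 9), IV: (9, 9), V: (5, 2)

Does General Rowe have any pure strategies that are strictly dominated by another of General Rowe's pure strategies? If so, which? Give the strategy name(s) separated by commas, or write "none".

North, South

West strictly dominates North — I: 1>-1, II: 3>2, III: 4>0, IV: 9>1, V: 5>2.
South: dominated, since West does at least as well everywhere (I: 1>-3, II: 3>2, III: 4>0, IV: 9>4, V: 5>3).
East: no other strategy beats it everywhere (North at I (9>-1); South at I (9>-3); West at I (9>1)).
West: no other strategy beats it everywhere (North at I (1>-1); South at I (1>-3); East at II (3>0)).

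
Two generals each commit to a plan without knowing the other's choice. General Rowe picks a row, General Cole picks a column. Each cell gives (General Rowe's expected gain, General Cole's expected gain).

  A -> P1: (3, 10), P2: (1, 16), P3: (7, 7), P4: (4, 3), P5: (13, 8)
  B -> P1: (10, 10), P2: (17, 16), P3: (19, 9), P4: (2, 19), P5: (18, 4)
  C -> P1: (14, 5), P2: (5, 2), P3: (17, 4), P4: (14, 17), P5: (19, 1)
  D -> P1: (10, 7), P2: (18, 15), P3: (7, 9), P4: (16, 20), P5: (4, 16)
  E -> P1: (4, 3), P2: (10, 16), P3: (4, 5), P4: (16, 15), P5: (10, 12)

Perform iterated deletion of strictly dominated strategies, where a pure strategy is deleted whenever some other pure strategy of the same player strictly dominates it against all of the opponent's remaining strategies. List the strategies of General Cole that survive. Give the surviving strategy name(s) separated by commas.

P2, P4

For General Rowe, C strictly dominates A on the remaining columns (P1: 14>3, P2: 5>1, P3: 17>7, P4: 14>4, P5: 19>13); eliminate A.
General Cole's strategy P1 is strictly dominated by P4 (B: 19>10, C: 17>5, D: 20>7, E: 15>3) and is removed.
Column P3 is eliminated: P4 beats it against every remaining row (B: 19>9, C: 17>4, D: 20>9, E: 15>5).
Column P5 is eliminated: P4 beats it against every remaining row (B: 19>4, C: 17>1, D: 20>16, E: 15>12).
Row B is eliminated: D beats it against every remaining column (P2: 18>17, P4: 16>2).
General Rowe's strategy C is strictly dominated by D (P2: 18>5, P4: 16>14) and is removed.
Among the remaining strategies, none is strictly dominated by another pure strategy of the same player, so the elimination stops.
Surviving strategies — General Rowe: {D, E}; General Cole: {P2, P4}.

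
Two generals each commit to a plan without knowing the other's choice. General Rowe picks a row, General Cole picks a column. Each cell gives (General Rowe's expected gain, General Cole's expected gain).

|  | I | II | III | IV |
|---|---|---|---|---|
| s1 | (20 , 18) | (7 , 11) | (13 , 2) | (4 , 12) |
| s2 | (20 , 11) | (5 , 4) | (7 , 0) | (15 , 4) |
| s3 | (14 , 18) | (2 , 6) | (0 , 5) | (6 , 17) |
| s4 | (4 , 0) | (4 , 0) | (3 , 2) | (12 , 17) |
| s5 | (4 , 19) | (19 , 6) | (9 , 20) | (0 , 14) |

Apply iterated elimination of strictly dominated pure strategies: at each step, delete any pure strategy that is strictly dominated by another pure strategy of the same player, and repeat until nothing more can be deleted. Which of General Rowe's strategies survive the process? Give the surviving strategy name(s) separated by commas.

For General Rowe, s2 strictly dominates s3 on the remaining columns (I: 20>14, II: 5>2, III: 7>0, IV: 15>6); eliminate s3.
Row s4 is eliminated: s2 beats it against every remaining column (I: 20>4, II: 5>4, III: 7>3, IV: 15>12).
General Cole's strategy II is strictly dominated by I (s1: 18>11, s2: 11>4, s5: 19>6) and is removed.
For General Rowe, s1 strictly dominates s5 on the remaining columns (I: 20>4, III: 13>9, IV: 4>0); eliminate s5.
Column III is eliminated: I beats it against every remaining row (s1: 18>2, s2: 11>0).
General Cole's strategy IV is strictly dominated by I (s1: 18>12, s2: 11>4) and is removed.
Among the remaining strategies, none is strictly dominated by another pure strategy of the same player, so the elimination stops.
Surviving strategies — General Rowe: {s1, s2}; General Cole: {I}.

s1, s2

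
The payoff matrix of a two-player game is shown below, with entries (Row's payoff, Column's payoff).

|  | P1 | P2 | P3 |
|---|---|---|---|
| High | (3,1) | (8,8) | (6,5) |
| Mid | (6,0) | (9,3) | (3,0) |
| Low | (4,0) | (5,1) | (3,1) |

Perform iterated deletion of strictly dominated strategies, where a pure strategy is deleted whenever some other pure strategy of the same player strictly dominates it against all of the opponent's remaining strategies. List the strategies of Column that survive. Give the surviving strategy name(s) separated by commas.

P2

Column P1 is eliminated: P2 beats it against every remaining row (High: 8>1, Mid: 3>0, Low: 1>0).
For Row, High strictly dominates Low on the remaining columns (P2: 8>5, P3: 6>3); eliminate Low.
Column's strategy P3 is strictly dominated by P2 (High: 8>5, Mid: 3>0) and is removed.
Row High is eliminated: Mid beats it against every remaining column (P2: 9>8).
Among the remaining strategies, none is strictly dominated by another pure strategy of the same player, so the elimination stops.
Surviving strategies — Row: {Mid}; Column: {P2}.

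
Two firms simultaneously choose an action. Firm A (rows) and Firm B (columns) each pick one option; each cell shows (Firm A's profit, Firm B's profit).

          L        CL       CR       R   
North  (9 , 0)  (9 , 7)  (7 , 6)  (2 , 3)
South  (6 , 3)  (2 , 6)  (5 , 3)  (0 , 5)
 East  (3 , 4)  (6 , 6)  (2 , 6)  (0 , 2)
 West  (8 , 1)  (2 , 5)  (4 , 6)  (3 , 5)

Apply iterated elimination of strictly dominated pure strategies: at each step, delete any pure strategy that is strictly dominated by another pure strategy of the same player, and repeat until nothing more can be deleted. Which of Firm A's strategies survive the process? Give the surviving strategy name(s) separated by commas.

North

For Firm A, North strictly dominates South on the remaining columns (L: 9>6, CL: 9>2, CR: 7>5, R: 2>0); eliminate South.
Firm A's strategy East is strictly dominated by North (L: 9>3, CL: 9>6, CR: 7>2, R: 2>0) and is removed.
Firm B's strategy L is strictly dominated by CL (North: 7>0, West: 5>1) and is removed.
Firm B's strategy R is strictly dominated by CR (North: 6>3, West: 6>5) and is removed.
Row West is eliminated: North beats it against every remaining column (CL: 9>2, CR: 7>4).
Column CR is eliminated: CL beats it against every remaining row (North: 7>6).
Among the remaining strategies, none is strictly dominated by another pure strategy of the same player, so the elimination stops.
Surviving strategies — Firm A: {North}; Firm B: {CL}.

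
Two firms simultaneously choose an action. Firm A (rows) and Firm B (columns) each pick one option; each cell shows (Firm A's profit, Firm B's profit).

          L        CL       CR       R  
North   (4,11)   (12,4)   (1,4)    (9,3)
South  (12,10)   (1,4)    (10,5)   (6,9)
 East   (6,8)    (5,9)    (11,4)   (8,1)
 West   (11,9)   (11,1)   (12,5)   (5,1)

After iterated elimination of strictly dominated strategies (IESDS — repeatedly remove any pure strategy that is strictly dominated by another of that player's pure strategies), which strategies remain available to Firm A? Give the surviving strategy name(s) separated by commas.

South

Firm B's strategy CR is strictly dominated by L (North: 11>4, South: 10>5, East: 8>4, West: 9>5) and is removed.
Firm B's strategy R is strictly dominated by L (North: 11>3, South: 10>9, East: 8>1, West: 9>1) and is removed.
For Firm A, West strictly dominates East on the remaining columns (L: 11>6, CL: 11>5); eliminate East.
Column CL is eliminated: L beats it against every remaining row (North: 11>4, South: 10>4, West: 9>1).
For Firm A, South strictly dominates North on the remaining columns (L: 12>4); eliminate North.
For Firm A, South strictly dominates West on the remaining columns (L: 12>11); eliminate West.
Among the remaining strategies, none is strictly dominated by another pure strategy of the same player, so the elimination stops.
Surviving strategies — Firm A: {South}; Firm B: {L}.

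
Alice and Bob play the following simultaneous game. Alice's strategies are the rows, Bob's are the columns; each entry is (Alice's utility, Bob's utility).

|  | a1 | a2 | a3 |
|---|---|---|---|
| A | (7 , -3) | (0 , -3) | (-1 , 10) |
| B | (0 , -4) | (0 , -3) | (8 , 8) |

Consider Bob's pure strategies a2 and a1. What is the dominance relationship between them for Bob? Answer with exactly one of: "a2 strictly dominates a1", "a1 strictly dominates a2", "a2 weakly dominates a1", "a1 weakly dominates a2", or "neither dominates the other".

Compare a2 to a1 across every action of Alice: A: -3=-3, B: -3>-4.
a2 is at least as good everywhere and strictly better somewhere (tied only at A), so a2 weakly but not strictly dominates a1.

a2 weakly dominates a1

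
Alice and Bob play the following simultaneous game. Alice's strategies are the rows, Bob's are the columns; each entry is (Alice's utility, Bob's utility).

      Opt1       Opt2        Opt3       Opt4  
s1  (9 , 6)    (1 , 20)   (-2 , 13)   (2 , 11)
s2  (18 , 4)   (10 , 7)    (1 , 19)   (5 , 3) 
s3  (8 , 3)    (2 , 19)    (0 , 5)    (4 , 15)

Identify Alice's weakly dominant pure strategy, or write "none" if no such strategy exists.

s2

s2 vs s1: Opt1: 18>9, Opt2: 10>1, Opt3: 1>-2, Opt4: 5>2.
s2 vs s3: Opt1: 18>8, Opt2: 10>2, Opt3: 1>0, Opt4: 5>4.
s2 is at least as good as every other strategy against every opponent action, so it is weakly dominant.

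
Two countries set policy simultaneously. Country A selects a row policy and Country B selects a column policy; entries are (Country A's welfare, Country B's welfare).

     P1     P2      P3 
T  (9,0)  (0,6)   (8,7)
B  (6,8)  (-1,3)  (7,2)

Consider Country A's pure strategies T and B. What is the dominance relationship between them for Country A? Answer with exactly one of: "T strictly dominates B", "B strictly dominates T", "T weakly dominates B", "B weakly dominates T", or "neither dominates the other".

T strictly dominates B

Compare T to B across every action of Country B: P1: 9>6, P2: 0>-1, P3: 8>7.
T gives a strictly higher payoff against every action of Country B, so T strictly dominates B.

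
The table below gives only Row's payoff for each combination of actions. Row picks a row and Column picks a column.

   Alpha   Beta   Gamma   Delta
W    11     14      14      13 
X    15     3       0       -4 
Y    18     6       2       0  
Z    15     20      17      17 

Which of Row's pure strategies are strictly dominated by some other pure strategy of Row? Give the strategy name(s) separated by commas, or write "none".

W is strictly dominated by Z (Alpha: 15>11, Beta: 20>14, Gamma: 17>14, Delta: 17>13).
X: dominated, since Y does at least as well everywhere (Alpha: 18>15, Beta: 6>3, Gamma: 2>0, Delta: 0>-4).
Nothing dominates Y: W at Alpha (18>11); X at Alpha (18>15); Z at Alpha (18>15).
Nothing dominates Z: W at Alpha (15>11); X at Alpha (15=15); Y at Beta (20>6).

W, X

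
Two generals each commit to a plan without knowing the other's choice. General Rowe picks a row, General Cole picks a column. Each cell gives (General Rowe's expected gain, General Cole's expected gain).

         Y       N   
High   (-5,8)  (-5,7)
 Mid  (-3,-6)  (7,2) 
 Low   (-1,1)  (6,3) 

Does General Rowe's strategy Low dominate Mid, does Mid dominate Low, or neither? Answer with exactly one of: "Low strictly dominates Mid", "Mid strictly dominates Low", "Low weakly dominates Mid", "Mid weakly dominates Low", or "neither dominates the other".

neither dominates the other

Low's payoffs vs Mid's, by General Cole's action — Y: -1>-3, N: 6<7.
Low does better at Y but worse at N; neither strategy dominates the other.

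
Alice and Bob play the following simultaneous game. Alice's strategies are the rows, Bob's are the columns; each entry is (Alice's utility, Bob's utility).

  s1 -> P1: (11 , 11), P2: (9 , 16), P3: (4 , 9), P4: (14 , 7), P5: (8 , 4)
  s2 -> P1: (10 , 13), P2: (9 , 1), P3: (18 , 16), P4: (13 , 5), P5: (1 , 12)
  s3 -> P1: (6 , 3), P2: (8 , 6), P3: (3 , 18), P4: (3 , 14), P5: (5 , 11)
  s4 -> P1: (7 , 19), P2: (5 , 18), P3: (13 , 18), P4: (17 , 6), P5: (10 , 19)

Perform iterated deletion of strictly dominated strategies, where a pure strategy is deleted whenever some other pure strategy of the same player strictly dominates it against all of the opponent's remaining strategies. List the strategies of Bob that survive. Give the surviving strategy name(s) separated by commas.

P1, P2, P3, P5

Alice's strategy s3 is strictly dominated by s1 (P1: 11>6, P2: 9>8, P3: 4>3, P4: 14>3, P5: 8>5) and is removed.
Bob's strategy P4 is strictly dominated by P1 (s1: 11>7, s2: 13>5, s4: 19>6) and is removed.
Among the remaining strategies, none is strictly dominated by another pure strategy of the same player, so the elimination stops.
Surviving strategies — Alice: {s1, s2, s4}; Bob: {P1, P2, P3, P5}.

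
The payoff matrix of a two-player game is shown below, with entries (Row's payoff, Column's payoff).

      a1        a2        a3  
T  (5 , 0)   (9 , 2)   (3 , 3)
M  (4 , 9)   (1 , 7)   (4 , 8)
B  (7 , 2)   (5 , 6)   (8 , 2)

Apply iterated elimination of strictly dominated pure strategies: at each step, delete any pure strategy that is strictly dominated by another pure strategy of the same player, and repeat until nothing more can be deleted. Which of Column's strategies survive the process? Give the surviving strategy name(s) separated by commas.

Row's strategy M is strictly dominated by B (a1: 7>4, a2: 5>1, a3: 8>4) and is removed.
For Column, a2 strictly dominates a1 on the remaining rows (T: 2>0, B: 6>2); eliminate a1.
Among the remaining strategies, none is strictly dominated by another pure strategy of the same player, so the elimination stops.
Surviving strategies — Row: {T, B}; Column: {a2, a3}.

a2, a3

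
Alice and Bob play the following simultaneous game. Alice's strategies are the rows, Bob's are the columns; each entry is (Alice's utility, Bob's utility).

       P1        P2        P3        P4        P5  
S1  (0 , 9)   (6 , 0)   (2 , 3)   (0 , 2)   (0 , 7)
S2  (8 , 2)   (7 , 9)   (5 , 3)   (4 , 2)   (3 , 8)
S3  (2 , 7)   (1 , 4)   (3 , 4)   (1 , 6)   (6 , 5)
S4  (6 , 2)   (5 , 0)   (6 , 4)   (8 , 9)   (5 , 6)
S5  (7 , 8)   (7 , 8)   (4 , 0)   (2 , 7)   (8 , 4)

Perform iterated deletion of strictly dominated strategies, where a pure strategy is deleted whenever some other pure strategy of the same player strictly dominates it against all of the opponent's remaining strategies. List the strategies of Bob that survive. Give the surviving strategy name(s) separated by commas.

P1, P2, P4, P5

Alice's strategy S1 is strictly dominated by S2 (P1: 8>0, P2: 7>6, P3: 5>2, P4: 4>0, P5: 3>0) and is removed.
Row S3 is eliminated: S5 beats it against every remaining column (P1: 7>2, P2: 7>1, P3: 4>3, P4: 2>1, P5: 8>6).
Bob's strategy P3 is strictly dominated by P5 (S2: 8>3, S4: 6>4, S5: 4>0) and is removed.
Among the remaining strategies, none is strictly dominated by another pure strategy of the same player, so the elimination stops.
Surviving strategies — Alice: {S2, S4, S5}; Bob: {P1, P2, P4, P5}.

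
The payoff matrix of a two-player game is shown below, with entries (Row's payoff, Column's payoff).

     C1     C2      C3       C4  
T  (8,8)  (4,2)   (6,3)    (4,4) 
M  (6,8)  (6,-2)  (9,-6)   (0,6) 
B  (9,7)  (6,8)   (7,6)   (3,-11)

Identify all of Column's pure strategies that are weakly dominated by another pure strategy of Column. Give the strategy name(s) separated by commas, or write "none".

C3, C4

Nothing dominates C1: C2 at T (8>2); C3 at T (8>3); C4 at T (8>4).
C2: no other strategy beats it everywhere (C1 at B (8>7); C3 at M (-2>-6); C4 at B (8>-11)).
C3: dominated, since C1 does at least as well everywhere (T: 8>3, M: 8>-6, B: 7>6).
C1 weakly dominates C4 — T: 8>4, M: 8>6, B: 7>-11.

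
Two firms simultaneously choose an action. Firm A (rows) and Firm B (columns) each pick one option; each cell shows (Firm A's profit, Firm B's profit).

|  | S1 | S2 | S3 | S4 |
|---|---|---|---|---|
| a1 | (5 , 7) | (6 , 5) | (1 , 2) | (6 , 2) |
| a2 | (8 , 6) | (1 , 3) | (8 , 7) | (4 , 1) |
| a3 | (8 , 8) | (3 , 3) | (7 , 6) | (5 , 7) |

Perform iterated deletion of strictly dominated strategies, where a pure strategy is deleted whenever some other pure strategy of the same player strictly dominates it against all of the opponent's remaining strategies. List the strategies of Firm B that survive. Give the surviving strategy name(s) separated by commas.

S1, S3

For Firm B, S1 strictly dominates S2 on the remaining rows (a1: 7>5, a2: 6>3, a3: 8>3); eliminate S2.
Column S4 is eliminated: S1 beats it against every remaining row (a1: 7>2, a2: 6>1, a3: 8>7).
Row a1 is eliminated: a2 beats it against every remaining column (S1: 8>5, S3: 8>1).
Among the remaining strategies, none is strictly dominated by another pure strategy of the same player, so the elimination stops.
Surviving strategies — Firm A: {a2, a3}; Firm B: {S1, S3}.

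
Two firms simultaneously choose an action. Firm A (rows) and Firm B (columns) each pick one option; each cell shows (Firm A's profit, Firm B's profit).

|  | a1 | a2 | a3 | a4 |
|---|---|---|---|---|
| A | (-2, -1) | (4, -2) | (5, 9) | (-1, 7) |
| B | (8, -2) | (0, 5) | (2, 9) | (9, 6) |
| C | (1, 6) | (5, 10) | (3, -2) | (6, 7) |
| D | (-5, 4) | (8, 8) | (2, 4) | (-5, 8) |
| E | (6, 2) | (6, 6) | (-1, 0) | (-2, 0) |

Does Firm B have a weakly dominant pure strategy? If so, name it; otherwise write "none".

none

a1 fails to dominate a2 at B (-2<5).
a2 fails to dominate a1 at A (-2<-1).
a3 fails to dominate a1 at C (-2<6).
a4 fails to dominate a1 at E (0<2).
No single strategy dominates all the others.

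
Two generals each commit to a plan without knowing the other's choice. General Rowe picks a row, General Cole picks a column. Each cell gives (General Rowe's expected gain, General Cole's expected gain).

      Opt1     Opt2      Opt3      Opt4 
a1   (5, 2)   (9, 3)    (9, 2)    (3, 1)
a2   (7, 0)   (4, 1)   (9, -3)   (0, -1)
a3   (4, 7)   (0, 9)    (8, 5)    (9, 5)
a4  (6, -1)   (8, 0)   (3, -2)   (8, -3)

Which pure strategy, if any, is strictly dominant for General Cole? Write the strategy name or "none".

Opt2 vs Opt1: a1: 3>2, a2: 1>0, a3: 9>7, a4: 0>-1.
Opt2 vs Opt3: a1: 3>2, a2: 1>-3, a3: 9>5, a4: 0>-2.
Opt2 vs Opt4: a1: 3>1, a2: 1>-1, a3: 9>5, a4: 0>-3.
Opt2 strictly beats every other strategy against every opponent action, so it is strictly dominant.

Opt2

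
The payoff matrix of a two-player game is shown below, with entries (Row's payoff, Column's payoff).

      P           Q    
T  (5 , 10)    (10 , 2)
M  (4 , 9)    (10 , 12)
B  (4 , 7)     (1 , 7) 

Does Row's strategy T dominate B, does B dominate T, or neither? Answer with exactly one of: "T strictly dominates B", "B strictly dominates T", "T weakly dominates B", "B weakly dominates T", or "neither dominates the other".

Compare T to B across each opponent action: P: 5>4, Q: 10>1.
Every comparison favours T, so T strictly dominates B.

T strictly dominates B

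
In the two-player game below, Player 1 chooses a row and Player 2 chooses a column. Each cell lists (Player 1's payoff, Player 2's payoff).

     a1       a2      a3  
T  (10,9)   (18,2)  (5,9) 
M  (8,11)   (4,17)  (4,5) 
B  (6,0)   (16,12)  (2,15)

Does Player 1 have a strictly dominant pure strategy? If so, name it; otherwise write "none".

T

T vs M: a1: 10>8, a2: 18>4, a3: 5>4.
T vs B: a1: 10>6, a2: 18>16, a3: 5>2.
T strictly beats every other strategy against every opponent action, so it is strictly dominant.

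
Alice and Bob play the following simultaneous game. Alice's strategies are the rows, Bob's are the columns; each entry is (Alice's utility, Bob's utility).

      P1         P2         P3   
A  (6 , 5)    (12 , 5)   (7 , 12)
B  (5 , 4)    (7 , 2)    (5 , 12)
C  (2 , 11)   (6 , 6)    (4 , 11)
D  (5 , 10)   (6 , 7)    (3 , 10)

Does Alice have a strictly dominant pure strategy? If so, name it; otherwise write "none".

A

A vs B: P1: 6>5, P2: 12>7, P3: 7>5.
A vs C: P1: 6>2, P2: 12>6, P3: 7>4.
A vs D: P1: 6>5, P2: 12>6, P3: 7>3.
A strictly beats every other strategy against every opponent action, so it is strictly dominant.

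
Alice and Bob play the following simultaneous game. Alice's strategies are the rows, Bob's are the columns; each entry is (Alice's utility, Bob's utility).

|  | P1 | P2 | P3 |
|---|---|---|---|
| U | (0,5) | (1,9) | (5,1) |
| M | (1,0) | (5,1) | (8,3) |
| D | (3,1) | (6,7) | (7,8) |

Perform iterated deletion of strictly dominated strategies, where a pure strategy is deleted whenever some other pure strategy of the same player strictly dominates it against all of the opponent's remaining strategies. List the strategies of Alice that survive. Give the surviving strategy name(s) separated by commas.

For Alice, M strictly dominates U on the remaining columns (P1: 1>0, P2: 5>1, P3: 8>5); eliminate U.
For Bob, P2 strictly dominates P1 on the remaining rows (M: 1>0, D: 7>1); eliminate P1.
Column P2 is eliminated: P3 beats it against every remaining row (M: 3>1, D: 8>7).
Alice's strategy D is strictly dominated by M (P3: 8>7) and is removed.
Among the remaining strategies, none is strictly dominated by another pure strategy of the same player, so the elimination stops.
Surviving strategies — Alice: {M}; Bob: {P3}.

M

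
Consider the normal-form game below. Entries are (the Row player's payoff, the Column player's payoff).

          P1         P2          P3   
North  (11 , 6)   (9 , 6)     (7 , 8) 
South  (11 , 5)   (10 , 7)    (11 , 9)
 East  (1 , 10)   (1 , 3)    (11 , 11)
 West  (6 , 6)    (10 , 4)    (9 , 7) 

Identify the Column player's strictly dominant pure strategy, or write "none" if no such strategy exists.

P3

P3 vs P1: North: 8>6, South: 9>5, East: 11>10, West: 7>6.
P3 vs P2: North: 8>6, South: 9>7, East: 11>3, West: 7>4.
P3 strictly beats every other strategy against every opponent action, so it is strictly dominant.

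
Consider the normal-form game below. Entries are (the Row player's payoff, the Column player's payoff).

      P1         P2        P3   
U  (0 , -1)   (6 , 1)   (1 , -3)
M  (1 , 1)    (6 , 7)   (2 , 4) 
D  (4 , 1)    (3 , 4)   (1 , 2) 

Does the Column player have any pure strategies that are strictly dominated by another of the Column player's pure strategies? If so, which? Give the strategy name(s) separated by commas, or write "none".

P1 is strictly dominated by P2 (U: 1>-1, M: 7>1, D: 4>1).
Nothing dominates P2: P1 at U (1>-1); P3 at U (1>-3).
P3 is strictly dominated by P2 (U: 1>-3, M: 7>4, D: 4>2).

P1, P3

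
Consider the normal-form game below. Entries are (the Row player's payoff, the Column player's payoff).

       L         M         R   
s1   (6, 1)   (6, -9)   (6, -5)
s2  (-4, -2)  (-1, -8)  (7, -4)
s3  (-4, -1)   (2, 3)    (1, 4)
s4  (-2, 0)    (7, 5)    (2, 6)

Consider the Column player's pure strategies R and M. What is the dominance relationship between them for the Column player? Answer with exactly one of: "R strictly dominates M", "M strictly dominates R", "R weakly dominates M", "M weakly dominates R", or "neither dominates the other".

Compare R to M across each opponent action: s1: -5>-9, s2: -4>-8, s3: 4>3, s4: 6>5.
R gives a strictly higher payoff against each opponent action, so R strictly dominates M.

R strictly dominates M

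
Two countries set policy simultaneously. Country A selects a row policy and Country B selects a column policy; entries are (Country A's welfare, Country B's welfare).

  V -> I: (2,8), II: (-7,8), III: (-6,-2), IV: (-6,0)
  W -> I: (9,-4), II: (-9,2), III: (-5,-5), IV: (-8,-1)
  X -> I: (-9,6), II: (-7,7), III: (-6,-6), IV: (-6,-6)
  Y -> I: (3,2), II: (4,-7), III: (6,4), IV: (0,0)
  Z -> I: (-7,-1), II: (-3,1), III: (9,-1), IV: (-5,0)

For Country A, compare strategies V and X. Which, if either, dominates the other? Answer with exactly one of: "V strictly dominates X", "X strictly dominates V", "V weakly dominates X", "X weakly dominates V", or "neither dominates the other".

V's payoffs vs X's, by Country B's action — I: 2>-9, II: -7=-7, III: -6=-6, IV: -6=-6.
V is at least as good everywhere and strictly better somewhere (tied only at II, III, IV), so V weakly but not strictly dominates X.

V weakly dominates X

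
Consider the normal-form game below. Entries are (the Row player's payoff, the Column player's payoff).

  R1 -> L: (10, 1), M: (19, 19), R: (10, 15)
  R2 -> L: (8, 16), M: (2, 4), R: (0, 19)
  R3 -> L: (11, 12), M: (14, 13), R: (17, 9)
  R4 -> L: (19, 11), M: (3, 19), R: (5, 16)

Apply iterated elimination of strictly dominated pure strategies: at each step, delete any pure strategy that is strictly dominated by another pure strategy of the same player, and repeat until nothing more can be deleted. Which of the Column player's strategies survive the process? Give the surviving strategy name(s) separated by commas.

For the Row player, R1 strictly dominates R2 on the remaining columns (L: 10>8, M: 19>2, R: 10>0); eliminate R2.
For the Column player, M strictly dominates L on the remaining rows (R1: 19>1, R3: 13>12, R4: 19>11); eliminate L.
The Row player's strategy R4 is strictly dominated by R1 (M: 19>3, R: 10>5) and is removed.
For the Column player, M strictly dominates R on the remaining rows (R1: 19>15, R3: 13>9); eliminate R.
For the Row player, R1 strictly dominates R3 on the remaining columns (M: 19>14); eliminate R3.
Among the remaining strategies, none is strictly dominated by another pure strategy of the same player, so the elimination stops.
Surviving strategies — the Row player: {R1}; the Column player: {M}.

M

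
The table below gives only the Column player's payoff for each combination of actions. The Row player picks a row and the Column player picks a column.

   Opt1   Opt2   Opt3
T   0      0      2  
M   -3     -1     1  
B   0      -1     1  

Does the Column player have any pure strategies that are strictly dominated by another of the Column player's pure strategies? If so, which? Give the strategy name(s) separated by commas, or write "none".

Opt1: dominated, since Opt3 does at least as well everywhere (T: 2>0, M: 1>-3, B: 1>0).
Opt2 is strictly dominated by Opt3 (T: 2>0, M: 1>-1, B: 1>-1).
Opt3: no other strategy beats it everywhere (Opt1 at T (2>0); Opt2 at T (2>0)).

Opt1, Opt2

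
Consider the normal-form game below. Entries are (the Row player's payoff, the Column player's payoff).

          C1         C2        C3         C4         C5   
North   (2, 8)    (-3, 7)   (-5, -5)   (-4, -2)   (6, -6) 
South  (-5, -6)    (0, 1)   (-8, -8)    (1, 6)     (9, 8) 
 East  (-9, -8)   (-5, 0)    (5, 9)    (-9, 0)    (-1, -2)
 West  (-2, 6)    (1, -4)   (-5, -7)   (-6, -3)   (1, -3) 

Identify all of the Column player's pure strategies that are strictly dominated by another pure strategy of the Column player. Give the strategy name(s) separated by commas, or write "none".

C1: no other strategy beats it everywhere (C2 at North (8>7); C3 at North (8>-5); C4 at North (8>-2); C5 at North (8>-6)).
C2: no other strategy beats it everywhere (C1 at South (1>-6); C3 at North (7>-5); C4 at North (7>-2); C5 at North (7>-6)).
Nothing dominates C3: C1 at East (9>-8); C2 at East (9>0); C4 at East (9>0); C5 at North (-5>-6).
C4: no other strategy beats it everywhere (C1 at South (6>-6); C2 at South (6>1); C3 at North (-2>-5); C5 at North (-2>-6)).
C5 is not dominated — it holds its own against C1 at South (8>-6); C2 at South (8>1); C3 at South (8>-8); C4 at South (8>6).

none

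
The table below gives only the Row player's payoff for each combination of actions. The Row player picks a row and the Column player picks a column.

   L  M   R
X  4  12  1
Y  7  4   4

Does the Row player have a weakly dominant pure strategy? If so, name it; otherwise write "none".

none

X fails to dominate Y at L (4<7).
Y fails to dominate X at M (4<12).
No single strategy dominates all the others.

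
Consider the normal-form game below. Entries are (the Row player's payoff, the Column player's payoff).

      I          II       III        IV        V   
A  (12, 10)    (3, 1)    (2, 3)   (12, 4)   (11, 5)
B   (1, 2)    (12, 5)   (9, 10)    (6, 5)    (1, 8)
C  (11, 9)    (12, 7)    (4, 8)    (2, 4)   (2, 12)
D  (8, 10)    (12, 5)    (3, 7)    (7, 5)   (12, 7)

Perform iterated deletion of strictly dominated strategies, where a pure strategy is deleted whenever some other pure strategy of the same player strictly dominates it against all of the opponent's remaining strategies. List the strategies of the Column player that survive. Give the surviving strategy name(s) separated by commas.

I, III, V

The Column player's strategy II is strictly dominated by III (A: 3>1, B: 10>5, C: 8>7, D: 7>5) and is removed.
For the Column player, V strictly dominates IV on the remaining rows (A: 5>4, B: 8>5, C: 12>4, D: 7>5); eliminate IV.
Among the remaining strategies, none is strictly dominated by another pure strategy of the same player, so the elimination stops.
Surviving strategies — the Row player: {A, B, C, D}; the Column player: {I, III, V}.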